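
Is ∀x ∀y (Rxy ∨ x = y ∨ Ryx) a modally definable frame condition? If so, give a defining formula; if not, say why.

Modal frame validity is preserved under disjoint unions.
Take 3 disjoint single-world reflexive frames: each is trivially connected, but their disjoint union has 3 worlds with no edge between distinct components, so it is not connected.
So no modal formula (or set of formulas) defines exactly the connected frames.

No — not modally definable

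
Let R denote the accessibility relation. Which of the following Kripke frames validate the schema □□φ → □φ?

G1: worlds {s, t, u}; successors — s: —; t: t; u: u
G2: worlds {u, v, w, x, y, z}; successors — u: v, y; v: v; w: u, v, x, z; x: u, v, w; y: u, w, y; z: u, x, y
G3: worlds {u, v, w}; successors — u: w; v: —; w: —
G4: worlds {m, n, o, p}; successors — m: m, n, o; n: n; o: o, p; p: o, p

G1, G4

Frame correspondent (Sahlqvist): ∀x ∀y (Rxy → ∃z (Rxz ∧ Rzy)) — i.e. density.
G1: ✓.
G2: fails — Rxw but no t with Rxt and Rtw.
G3: fails — Ruw but no z with Ruz and Rzw.
G4: ✓.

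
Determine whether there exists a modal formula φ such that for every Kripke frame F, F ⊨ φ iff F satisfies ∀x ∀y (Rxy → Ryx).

Yes: it is symmetry, defined by the B schema p → □◇p.
Suppose p→□◇p is valid. Take Rxy and set V(p)={x}. Then p at x, so □◇p at x, so ◇p at y, so some z with Ryz has p; z=x, i.e. Ryx.

Yes — defined by p → □◇p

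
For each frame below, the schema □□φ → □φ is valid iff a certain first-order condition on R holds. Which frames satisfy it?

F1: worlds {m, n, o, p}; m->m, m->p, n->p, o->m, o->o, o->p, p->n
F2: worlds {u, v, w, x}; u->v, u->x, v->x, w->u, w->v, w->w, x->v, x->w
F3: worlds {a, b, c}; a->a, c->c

The schema corresponds to density: ∀x ∀y (Rxy → ∃z (Rxz ∧ Rzy)).
F1: fails — Rpn but no z with Rpz and Rzn.
F2: fails — Rvx but no z with Rvz and Rzx.
F3: holds.
Valid on: F3.

F3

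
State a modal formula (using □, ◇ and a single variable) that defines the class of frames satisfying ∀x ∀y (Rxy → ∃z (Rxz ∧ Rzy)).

A defining formula is □□p → □p (the C4 axiom).

□□p → □p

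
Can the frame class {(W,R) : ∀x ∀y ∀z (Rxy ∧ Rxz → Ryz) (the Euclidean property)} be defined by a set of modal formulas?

This is a Sahlqvist condition; the 5 axiom ◇r → □◇r defines it.
Suppose ◇r→□◇r is valid. Take Rxy, Rxz and set V(r)={y}. Then ◇r at x, so □◇r at x, so ◇r at z, so some w with Rzw has r; w=y, i.e. Rzy. By symmetry of the argument, Ryz.

Yes, by ◇r → □◇r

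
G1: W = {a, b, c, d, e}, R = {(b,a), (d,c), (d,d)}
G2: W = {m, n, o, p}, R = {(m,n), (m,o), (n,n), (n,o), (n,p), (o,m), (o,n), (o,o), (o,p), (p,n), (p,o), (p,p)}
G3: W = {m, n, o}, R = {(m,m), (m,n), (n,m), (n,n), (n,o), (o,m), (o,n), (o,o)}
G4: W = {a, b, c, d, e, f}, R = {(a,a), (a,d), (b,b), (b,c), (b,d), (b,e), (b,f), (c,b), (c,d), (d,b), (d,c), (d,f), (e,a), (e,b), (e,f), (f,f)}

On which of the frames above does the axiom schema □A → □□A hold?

G1

The schema corresponds to transitivity: ∀x ∀y ∀z (Rxy ∧ Ryz → Rxz).
G1: satisfies the condition.
G2: fails — Rno and Rom but not Rnm.
G3: fails — Rmn and Rno but not Rmo.
G4: fails — Rcd and Rdc but not Rcc.
Valid on: G1.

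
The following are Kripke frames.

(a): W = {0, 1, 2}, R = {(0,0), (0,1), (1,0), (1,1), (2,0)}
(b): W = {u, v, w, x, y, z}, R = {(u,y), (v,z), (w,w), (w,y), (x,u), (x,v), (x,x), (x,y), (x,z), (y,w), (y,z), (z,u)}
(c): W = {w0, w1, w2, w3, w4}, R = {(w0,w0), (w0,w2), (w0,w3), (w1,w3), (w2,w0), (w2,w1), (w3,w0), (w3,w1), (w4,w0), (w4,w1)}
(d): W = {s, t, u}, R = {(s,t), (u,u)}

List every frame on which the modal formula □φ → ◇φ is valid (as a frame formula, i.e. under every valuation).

(a), (b), (c)

This is the axiom for seriality; its first-order frame correspondent is ∀x ∃y Rxy.
(a): satisfies the condition.
(b): satisfies the condition.
(c): satisfies the condition.
(d): fails — world t has no successor.
Valid on: (a), (b), (c).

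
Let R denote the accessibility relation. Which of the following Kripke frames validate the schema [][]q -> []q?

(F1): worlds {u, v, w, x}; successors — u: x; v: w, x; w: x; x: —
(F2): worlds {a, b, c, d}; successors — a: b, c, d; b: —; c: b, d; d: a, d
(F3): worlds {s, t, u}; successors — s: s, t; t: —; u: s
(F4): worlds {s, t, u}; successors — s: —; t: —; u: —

The schema corresponds to density: forall x forall y (Rxy -> exists z (Rxz & Rzy)).
(F1): fails — Rvw but no z with Rvz and Rzw.
(F2): fails — Rcb but no z with Rcz and Rzb.
(F3): satisfies the condition.
(F4): satisfies the condition.

(F3), (F4)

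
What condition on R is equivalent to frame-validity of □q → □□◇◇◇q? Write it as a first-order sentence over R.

∀x ∀z (xR²z → ∃w (xRw ∧ zR³w))

This is a Sahlqvist (Geach-type) schema ◇^0□^1q → □^2◇^3q.
Minimal-valuation argument: fix x; take any y with xR^0y and any z with xR^2z. Set V(q) to the set of worlds R-reachable from y in exactly 1 step. Then □^1q holds at y, so the antecedent holds at x; validity forces ◇^3q at z, giving a w with zR^3w and yR^1w.
First-order correspondent: ∀x ∀z (xR²z → ∃w (xRw ∧ zR³w)).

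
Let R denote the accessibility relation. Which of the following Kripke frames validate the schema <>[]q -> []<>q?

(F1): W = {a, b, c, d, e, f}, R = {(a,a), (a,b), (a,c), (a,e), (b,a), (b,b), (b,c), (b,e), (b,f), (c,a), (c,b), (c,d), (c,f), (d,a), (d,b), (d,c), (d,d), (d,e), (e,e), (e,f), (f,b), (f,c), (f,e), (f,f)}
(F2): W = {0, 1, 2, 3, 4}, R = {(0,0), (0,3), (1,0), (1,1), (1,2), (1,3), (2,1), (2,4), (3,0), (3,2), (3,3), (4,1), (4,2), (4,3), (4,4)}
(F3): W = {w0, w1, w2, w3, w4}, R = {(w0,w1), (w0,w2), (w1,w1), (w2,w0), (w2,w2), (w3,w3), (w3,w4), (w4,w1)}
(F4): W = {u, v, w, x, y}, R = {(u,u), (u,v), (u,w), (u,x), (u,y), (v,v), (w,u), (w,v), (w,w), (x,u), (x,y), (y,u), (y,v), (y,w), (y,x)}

(F1)

Frame correspondent (Sahlqvist): forall x forall y forall z (Rxy & Rxz -> exists w (Ryw & Rzw)) — i.e. convergence.
(F1): satisfies the condition.
(F2): fails — R10 and R12 but 0 and 2 have no common successor.
(F3): fails — Rw0w1 and Rw0w2 but w1 and w2 have no common successor.
(F4): fails — Ruv and Rux but v and x have no common successor.
Valid on: (F1).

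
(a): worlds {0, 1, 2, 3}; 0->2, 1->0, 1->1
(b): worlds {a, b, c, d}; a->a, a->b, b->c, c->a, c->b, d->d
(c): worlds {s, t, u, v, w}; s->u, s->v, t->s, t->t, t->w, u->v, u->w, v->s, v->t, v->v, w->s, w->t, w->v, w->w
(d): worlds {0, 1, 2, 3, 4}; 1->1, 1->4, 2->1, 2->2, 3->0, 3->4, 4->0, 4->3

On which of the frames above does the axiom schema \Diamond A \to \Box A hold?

none

This is the axiom for partial functionality; its first-order frame correspondent is \forall x \forall y \forall z (Rxy \wedge Rxz \to y = z).
(a): fails — 1 sees both 0 and 1.
(b): fails — a sees both a and b.
(c): fails — s sees both u and v.
(d): fails — 1 sees both 1 and 4.
Valid on no frame.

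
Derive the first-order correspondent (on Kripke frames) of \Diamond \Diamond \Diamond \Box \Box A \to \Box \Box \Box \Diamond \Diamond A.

\forall x \forall y \forall z ((x R^3 y \wedge x R^3 z) \to \exists w (y R^2 w \wedge z R^2 w))

This is a Sahlqvist (Geach-type) schema ◇^3□^2A → □^3◇^2A.
Minimal-valuation argument: fix x; take any y with xR^3y and any z with xR^3z. Set V(A) to the set of worlds R-reachable from y in exactly 2 steps. Then □^2A holds at y, so the antecedent holds at x; validity forces ◇^2A at z, giving a w with zR^2w and yR^2w.
First-order correspondent: \forall x \forall y \forall z ((x R^3 y \wedge x R^3 z) \to \exists w (y R^2 w \wedge z R^2 w)).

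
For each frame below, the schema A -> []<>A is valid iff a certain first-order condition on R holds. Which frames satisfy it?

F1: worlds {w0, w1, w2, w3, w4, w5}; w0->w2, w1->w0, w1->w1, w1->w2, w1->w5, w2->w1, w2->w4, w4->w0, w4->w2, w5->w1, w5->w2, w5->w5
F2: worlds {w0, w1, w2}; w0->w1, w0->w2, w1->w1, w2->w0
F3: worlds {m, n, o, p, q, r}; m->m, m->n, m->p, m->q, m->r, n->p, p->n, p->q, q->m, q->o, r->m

Frame correspondent (Sahlqvist): forall x forall y (Rxy -> Ryx) — i.e. symmetry.
F1: fails — Rw1w0 but not Rw0w1.
F2: fails — Rw0w1 but not Rw1w0.
F3: fails — Rpq but not Rqp.

none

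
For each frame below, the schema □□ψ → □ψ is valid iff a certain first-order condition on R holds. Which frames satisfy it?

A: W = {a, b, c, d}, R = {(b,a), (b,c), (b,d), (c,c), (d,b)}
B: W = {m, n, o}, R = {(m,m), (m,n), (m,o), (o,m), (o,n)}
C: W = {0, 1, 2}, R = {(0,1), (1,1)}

The schema corresponds to density: ∀x ∀y (Rxy → ∃z (Rxz ∧ Rzy)).
A: fails — Rba but no z with Rbz and Rza.
B: ✓.
C: ✓.
Valid on: B, C.

B, C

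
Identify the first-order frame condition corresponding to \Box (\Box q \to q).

Shift-reflexivity

Suppose □(□q→q) is valid. Take Rxy and set V(q)={w : Ryw}. Then at y, □q holds; since □(□q→q) at x, □q→q at y, so q at y, i.e. Ryy.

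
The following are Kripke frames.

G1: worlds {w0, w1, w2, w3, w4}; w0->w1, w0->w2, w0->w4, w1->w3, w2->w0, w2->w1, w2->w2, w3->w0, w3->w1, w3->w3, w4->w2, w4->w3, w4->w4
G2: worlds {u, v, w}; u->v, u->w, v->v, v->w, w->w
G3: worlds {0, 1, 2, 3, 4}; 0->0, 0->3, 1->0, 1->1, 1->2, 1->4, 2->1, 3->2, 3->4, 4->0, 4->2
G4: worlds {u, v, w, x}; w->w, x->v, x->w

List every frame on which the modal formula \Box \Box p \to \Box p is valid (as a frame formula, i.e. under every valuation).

G1, G2

Frame correspondent (Sahlqvist): \forall x \forall y (Rxy \to \exists z (Rxz \wedge Rzy)) — i.e. density.
G1: holds.
G2: holds.
G3: fails — R34 but no z with R3z and Rz4.
G4: fails — Rxv but no z with Rxz and Rzv.
Valid on: G1, G2.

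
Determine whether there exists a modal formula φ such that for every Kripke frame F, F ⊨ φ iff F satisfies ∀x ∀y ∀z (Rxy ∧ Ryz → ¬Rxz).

Not definable by any modal formula

Modal frame validity is preserved under surjective bounded morphisms.
The 5-cycle (worlds w0,w1,w2,w3,w4 with w0→w1→w2→w3→w4→w0) is intransitive. Mapping every world to a single reflexive point • is a surjective bounded morphism; the reflexive point is not intransitive (R••∧R•• but R••).
So no modal formula (or set of formulas) defines exactly the intransitive frames.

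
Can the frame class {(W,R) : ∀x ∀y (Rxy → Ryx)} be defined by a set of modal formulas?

This is a Sahlqvist condition; the B axiom p → □◇p defines it.
Suppose p→□◇p is valid. Take Rxy and set V(p)={x}. Then p at x, so □◇p at x, so ◇p at y, so some z with Ryz has p; z=x, i.e. Ryx.

Definable; p → □◇p defines it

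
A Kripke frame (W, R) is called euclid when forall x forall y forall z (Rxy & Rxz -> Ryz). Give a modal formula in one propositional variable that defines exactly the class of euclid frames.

◇r → □◇r

A defining formula is ◇r → □◇r (the 5 axiom).
Suppose ◇r→□◇r is valid. Take Rxy, Rxz and set V(r)={y}. Then ◇r at x, so □◇r at x, so ◇r at z, so some w with Rzw has r; w=y, i.e. Rzy. By symmetry of the argument, Ryz.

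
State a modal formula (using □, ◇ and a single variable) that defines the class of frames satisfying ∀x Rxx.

This is reflexivity; the standard corresponding axiom is T: □r → r.
Suppose □r→r is valid. At any x set V(r)={w : Rxw}. Then □r holds at x, so r holds at x, i.e. Rxx.

□r → r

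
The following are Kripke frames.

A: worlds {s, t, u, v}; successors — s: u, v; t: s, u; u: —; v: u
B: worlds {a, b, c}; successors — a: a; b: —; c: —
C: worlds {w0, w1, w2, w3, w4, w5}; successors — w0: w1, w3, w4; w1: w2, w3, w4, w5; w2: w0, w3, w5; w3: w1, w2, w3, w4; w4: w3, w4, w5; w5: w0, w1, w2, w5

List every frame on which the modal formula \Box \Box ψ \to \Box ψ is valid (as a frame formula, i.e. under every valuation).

The schema corresponds to density: \forall x \forall y (Rxy \to \exists z (Rxz \wedge Rzy)).
A: fails — Rvu but no z with Rvz and Rzu.
B: condition met.
C: condition met.
Valid on: B, C.

B, C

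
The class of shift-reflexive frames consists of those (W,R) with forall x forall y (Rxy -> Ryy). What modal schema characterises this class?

A defining formula is □(□p → p) (the T□ axiom).
Suppose □(□p→p) is valid. Take Rxy and set V(p)={w : Ryw}. Then at y, □p holds; since □(□p→p) at x, □p→p at y, so p at y, i.e. Ryy.

□(□p → p)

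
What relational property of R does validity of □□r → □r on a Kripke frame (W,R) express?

Density

Suppose □□r→□r is valid. Take Rxy and set V(r)={w : xR²w}. Then □□r at x, so □r at x, so r at y, i.e. ∃z(Rxz∧Rzy).
The converse is a direct semantic check.
So the correspondent is density.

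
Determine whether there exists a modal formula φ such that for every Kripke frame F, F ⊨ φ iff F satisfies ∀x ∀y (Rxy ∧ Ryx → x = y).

Modal frame validity is preserved under surjective bounded morphisms.
The 4-cycle (worlds 0,1,2,3 with 0→1→2→3→0) is antisymmetric. Sending even-indexed worlds to s and odd-indexed worlds to t is a surjective bounded morphism onto the two-world frame with s↔t, which is not antisymmetric.
Hence antisymmetry is not modally definable.

No — not modally definable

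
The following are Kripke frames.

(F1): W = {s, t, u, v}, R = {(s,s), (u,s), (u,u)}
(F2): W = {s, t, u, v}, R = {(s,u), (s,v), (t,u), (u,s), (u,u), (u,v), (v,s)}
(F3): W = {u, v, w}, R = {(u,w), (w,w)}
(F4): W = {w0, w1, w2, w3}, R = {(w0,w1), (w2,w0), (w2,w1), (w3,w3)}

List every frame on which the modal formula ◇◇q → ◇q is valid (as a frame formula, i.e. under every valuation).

The schema corresponds to transitivity: ∀x ∀y ∀z (Rxy ∧ Ryz → Rxz).
(F1): satisfies the condition.
(F2): fails — Rvs and Rsv but not Rvv.
(F3): satisfies the condition.
(F4): satisfies the condition.
Valid on: (F1), (F3), (F4).

(F1), (F3), (F4)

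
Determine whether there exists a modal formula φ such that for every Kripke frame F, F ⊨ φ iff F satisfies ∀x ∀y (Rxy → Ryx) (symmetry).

Yes: it is symmetry, defined by the B schema r → □◇r.
Suppose r→□◇r is valid. Take Rxy and set V(r)={x}. Then r at x, so □◇r at x, so ◇r at y, so some z with Ryz has r; z=x, i.e. Ryx.

Yes, by r → □◇r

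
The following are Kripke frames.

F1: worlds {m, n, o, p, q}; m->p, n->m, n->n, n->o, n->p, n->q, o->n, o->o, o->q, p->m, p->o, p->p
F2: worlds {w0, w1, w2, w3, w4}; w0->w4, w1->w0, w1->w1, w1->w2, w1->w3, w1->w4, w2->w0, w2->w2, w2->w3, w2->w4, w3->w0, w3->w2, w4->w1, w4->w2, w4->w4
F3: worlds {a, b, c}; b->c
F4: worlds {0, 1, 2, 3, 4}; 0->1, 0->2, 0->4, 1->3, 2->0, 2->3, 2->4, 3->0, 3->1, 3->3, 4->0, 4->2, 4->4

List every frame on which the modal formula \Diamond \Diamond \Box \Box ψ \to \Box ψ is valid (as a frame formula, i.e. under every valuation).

F3

The schema corresponds to a generalized confluence (Geach) condition: \forall x \forall y \forall z ((x R^2 y \wedge xRz) \to \exists w (y R^2 w \wedge z = w)).
F1: fails — nR²m, nRn but no w with mR²w and n=w.
F2: fails — w1R²w0, w1Rw0 but no w with w0R²w and w0=w.
F3: ✓.
F4: fails — 0R²0, 0R1 but no w with 0R²w and 1=w.
Valid on: F3.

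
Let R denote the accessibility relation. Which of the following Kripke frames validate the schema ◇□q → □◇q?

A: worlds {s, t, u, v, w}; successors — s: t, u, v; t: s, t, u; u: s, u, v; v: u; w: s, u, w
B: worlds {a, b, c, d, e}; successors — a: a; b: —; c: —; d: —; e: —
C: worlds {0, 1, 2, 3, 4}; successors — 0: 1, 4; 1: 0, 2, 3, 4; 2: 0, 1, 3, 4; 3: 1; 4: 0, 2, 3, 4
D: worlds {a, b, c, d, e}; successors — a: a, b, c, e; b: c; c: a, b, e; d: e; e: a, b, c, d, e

This is the axiom for convergence; its first-order frame correspondent is ∀x ∀y ∀z (Rxy ∧ Rxz → ∃w (Ryw ∧ Rzw)).
A: ✓.
B: ✓.
C: fails — R14 and R13 but 4 and 3 have no common successor.
D: fails — Rab and Rac but b and c have no common successor.
Valid on: A, B.

A, B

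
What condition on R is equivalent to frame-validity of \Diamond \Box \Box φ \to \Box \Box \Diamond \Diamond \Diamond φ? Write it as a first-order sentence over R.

\forall x \forall y \forall z ((xRy \wedge x R^2 z) \to \exists w (y R^2 w \wedge z R^3 w))

This is a Sahlqvist (Geach-type) schema ◇^1□^2φ → □^2◇^3φ.
Minimal-valuation argument: fix x; take any y with xR^1y and any z with xR^2z. Set V(φ) to the set of worlds R-reachable from y in exactly 2 steps. Then □^2φ holds at y, so the antecedent holds at x; validity forces ◇^3φ at z, giving a w with zR^3w and yR^2w.
First-order correspondent: \forall x \forall y \forall z ((xRy \wedge x R^2 z) \to \exists w (y R^2 w \wedge z R^3 w)).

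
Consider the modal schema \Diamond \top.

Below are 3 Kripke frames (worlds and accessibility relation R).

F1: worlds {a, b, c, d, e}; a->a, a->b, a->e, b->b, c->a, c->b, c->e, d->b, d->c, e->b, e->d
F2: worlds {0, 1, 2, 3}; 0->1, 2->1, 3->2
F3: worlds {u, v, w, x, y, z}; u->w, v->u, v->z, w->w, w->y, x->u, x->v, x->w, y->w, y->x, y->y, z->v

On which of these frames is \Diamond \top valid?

F1, F3

Frame correspondent (Sahlqvist): \forall x \exists y Rxy — i.e. seriality.
F1: holds.
F2: fails — world 1 has no successor.
F3: holds.
Valid on: F1, F3.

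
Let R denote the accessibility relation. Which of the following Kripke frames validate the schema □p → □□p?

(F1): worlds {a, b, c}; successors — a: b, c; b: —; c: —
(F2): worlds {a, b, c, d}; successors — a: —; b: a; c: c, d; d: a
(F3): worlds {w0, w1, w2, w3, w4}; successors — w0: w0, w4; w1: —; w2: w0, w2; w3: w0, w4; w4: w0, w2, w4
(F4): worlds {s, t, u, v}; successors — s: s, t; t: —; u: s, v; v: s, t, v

Frame correspondent (Sahlqvist): ∀x ∀y ∀z (Rxy ∧ Ryz → Rxz) — i.e. transitivity.
(F1): condition met.
(F2): fails — Rcd and Rda but not Rca.
(F3): fails — Rw0w4 and Rw4w2 but not Rw0w2.
(F4): fails — Ruv and Rvt but not Rut.

(F1)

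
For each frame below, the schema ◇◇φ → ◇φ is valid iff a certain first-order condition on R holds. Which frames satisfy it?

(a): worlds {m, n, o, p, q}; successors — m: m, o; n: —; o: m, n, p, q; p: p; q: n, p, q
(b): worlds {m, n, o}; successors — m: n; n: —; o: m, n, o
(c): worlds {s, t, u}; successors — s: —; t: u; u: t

Frame correspondent (Sahlqvist): ∀x ∀y ∀z (Rxy ∧ Ryz → Rxz) — i.e. transitivity.
(a): fails — Rom and Rmo but not Roo.
(b): satisfies the condition.
(c): fails — Rtu and Rut but not Rtt.

(b)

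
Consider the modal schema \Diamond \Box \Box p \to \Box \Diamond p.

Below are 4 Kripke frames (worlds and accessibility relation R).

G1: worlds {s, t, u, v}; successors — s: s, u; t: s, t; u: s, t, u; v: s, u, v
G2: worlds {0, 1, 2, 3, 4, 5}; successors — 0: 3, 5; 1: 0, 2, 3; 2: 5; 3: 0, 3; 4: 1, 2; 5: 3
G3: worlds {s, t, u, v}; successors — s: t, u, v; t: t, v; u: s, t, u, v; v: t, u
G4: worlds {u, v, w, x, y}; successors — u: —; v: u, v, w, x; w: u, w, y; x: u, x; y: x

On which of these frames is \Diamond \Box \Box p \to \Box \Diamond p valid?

The schema corresponds to a generalized confluence (Geach) condition: \forall x \forall y \forall z ((xRy \wedge xRz) \to \exists w (y R^2 w \wedge zRw)).
G1: satisfies the condition.
G2: fails — 1R0, 1R2 but no w with 0R²w and 2Rw.
G3: satisfies the condition.
G4: fails — vRu, vRu but no t with uR²t and uRt.
Valid on: G1, G3.

G1, G3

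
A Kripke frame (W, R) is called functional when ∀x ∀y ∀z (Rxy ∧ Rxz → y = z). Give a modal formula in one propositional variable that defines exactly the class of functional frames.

This is partial functionality; the standard corresponding axiom is CD: ◇ψ → □ψ.
Suppose ◇ψ→□ψ is valid. Take Rxy, Rxz and set V(ψ)={y}. Then ◇ψ at x, so □ψ at x, so ψ at z, i.e. z=y.

◇ψ → □ψ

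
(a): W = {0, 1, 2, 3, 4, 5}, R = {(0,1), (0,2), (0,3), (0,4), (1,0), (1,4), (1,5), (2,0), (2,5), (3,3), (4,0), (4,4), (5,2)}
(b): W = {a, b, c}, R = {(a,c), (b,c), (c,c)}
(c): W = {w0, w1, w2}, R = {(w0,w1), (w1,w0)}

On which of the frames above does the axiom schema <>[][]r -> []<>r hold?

(b)

Frame correspondent (Sahlqvist): forall x forall y forall z ((xRy & xRz) -> exists w (y R^2 w & zRw)) — i.e. a generalized confluence (Geach) condition.
(a): fails — 0R2, 0R2 but no w with 2R²w and 2Rw.
(b): ✓.
(c): fails — w0Rw1, w0Rw1 but no w with w1R²w and w1Rw.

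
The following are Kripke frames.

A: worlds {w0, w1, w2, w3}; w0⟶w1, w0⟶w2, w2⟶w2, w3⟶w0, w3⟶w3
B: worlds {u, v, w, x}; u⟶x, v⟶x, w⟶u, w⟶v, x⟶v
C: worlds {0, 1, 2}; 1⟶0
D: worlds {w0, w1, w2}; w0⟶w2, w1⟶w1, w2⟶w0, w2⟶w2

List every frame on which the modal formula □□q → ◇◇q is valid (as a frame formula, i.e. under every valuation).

B, D

The schema corresponds to a generalized confluence (Geach) condition: ∀x ∃w (xR²w ∧ xR²w).
A: fails — at w1 but no w with w1R²w and w1R²w.
B: satisfies the condition.
C: fails — at 0 but no w with 0R²w and 0R²w.
D: satisfies the condition.
Valid on: B, D.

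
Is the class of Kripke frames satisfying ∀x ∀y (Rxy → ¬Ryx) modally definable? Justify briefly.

No

Modal frame validity is preserved under surjective bounded morphisms.
The 5-cycle (worlds a,b,c,d,e with a→b→c→d→e→a) is asymmetric. Mapping every world to a single reflexive point • is a surjective bounded morphism, and the reflexive point is not asymmetric (R•• but asymmetry requires ¬R••).
So the class is not modally definable.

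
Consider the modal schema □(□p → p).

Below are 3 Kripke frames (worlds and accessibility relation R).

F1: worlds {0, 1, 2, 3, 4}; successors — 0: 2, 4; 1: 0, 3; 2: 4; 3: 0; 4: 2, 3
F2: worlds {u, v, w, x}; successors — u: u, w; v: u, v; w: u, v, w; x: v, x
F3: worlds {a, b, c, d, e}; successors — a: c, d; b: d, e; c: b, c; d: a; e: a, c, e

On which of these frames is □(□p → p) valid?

F2

Frame correspondent (Sahlqvist): ∀x ∀y (Rxy → Ryy) — i.e. shift-reflexivity.
F1: fails — R10 but not R00.
F2: satisfies the condition.
F3: fails — Rea but not Raa.
Valid on: F2.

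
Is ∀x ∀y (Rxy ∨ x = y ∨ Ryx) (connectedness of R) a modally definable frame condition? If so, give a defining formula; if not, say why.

Not definable by any modal formula

Any modally definable frame class is closed under disjoint unions.
Take 2 disjoint single-world reflexive frames: each is trivially connected, but their disjoint union has 2 worlds with no edge between distinct components, so it is not connected.
So no modal formula (or set of formulas) defines exactly the connected frames.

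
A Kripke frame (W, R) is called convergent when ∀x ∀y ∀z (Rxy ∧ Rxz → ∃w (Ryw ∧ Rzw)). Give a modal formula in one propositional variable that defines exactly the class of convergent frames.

This is convergence; the standard corresponding axiom is .2: ◇□q → □◇q.
Suppose ◇□q→□◇q is valid. Take Rxy, Rxz and set V(q)={w : Ryw}. Then □q at y so ◇□q at x, so □◇q at x, so ◇q at z, giving w with Rzw and Ryw.

◇□q → □◇q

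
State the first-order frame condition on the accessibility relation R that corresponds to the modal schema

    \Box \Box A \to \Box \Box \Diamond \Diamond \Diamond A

\forall x \forall z (x R^2 z \to \exists w (x R^2 w \wedge z R^3 w))

This is a Sahlqvist (Geach-type) schema ◇^0□^2A → □^2◇^3A.
Minimal-valuation argument: fix x; take any y with xR^0y and any z with xR^2z. Set V(A) to the set of worlds R-reachable from y in exactly 2 steps. Then □^2A holds at y, so the antecedent holds at x; validity forces ◇^3A at z, giving a w with zR^3w and yR^2w.
First-order correspondent: \forall x \forall z (x R^2 z \to \exists w (x R^2 w \wedge z R^3 w)).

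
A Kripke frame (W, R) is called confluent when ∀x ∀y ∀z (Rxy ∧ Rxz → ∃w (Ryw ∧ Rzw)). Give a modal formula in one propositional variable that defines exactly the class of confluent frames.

◇□r → □◇r

The condition is convergence. The .2 schema ◇□r → □◇r defines it.
Suppose ◇□r→□◇r is valid. Take Rxy, Rxz and set V(r)={w : Ryw}. Then □r at y so ◇□r at x, so □◇r at x, so ◇r at z, giving w with Rzw and Ryw.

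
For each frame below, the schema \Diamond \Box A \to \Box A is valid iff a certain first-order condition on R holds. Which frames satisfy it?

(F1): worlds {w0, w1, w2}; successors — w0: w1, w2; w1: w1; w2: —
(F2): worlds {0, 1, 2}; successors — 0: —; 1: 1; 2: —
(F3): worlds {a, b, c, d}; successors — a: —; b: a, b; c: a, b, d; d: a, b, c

(F2)

The schema corresponds to a generalized confluence (Geach) condition: \forall x \forall y \forall z ((xRy \wedge xRz) \to \exists w (yRw \wedge z = w)).
(F1): fails — w0Rw1, w0Rw2 but no w with w1Rw and w2=w.
(F2): ✓.
(F3): fails — bRa, bRa but no w with aRw and a=w.
Valid on: (F2).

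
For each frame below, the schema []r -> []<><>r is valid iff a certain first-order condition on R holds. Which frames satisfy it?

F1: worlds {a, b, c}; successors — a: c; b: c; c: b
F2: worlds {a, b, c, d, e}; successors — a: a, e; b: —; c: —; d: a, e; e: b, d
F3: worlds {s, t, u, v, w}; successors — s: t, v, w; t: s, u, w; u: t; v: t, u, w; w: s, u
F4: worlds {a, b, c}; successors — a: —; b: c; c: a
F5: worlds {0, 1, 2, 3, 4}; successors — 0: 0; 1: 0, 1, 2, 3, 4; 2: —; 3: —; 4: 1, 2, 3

F1, F3

The schema corresponds to a generalized confluence (Geach) condition: forall x forall z (xRz -> exists w (xRw & z R^2 w)).
F1: condition met.
F2: fails — eRb but no w with eRw and bR²w.
F3: condition met.
F4: fails — bRc but no w with bRw and cR²w.
F5: fails — 1R2 but no w with 1Rw and 2R²w.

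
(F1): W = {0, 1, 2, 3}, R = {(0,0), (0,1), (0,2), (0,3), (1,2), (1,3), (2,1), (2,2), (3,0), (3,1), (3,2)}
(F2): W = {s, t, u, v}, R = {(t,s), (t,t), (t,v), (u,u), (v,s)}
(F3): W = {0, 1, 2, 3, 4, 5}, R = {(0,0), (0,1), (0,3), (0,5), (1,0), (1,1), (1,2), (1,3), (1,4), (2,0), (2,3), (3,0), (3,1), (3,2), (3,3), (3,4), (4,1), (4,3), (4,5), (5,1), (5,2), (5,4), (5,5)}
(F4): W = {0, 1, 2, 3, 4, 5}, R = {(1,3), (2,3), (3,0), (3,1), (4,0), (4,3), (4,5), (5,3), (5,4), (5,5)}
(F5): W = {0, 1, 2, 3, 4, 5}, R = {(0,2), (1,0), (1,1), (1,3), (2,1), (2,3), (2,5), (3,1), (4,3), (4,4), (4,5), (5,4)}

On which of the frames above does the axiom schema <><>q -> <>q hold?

This is the axiom for transitivity; its first-order frame correspondent is forall x forall y forall z (Rxy & Ryz -> Rxz).
(F1): fails — R12 and R21 but not R11.
(F2): holds.
(F3): fails — R34 and R45 but not R35.
(F4): fails — R31 and R13 but not R33.
(F5): fails — R10 and R02 but not R12.
Valid on: (F2).

(F2)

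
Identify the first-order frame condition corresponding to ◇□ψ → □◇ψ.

Suppose ◇□ψ→□◇ψ is valid. Take Rxy, Rxz and set V(ψ)={w : Ryw}. Then □ψ at y so ◇□ψ at x, so □◇ψ at x, so ◇ψ at z, giving w with Rzw and Ryw.
Conversely, any frame satisfying ∀x ∀y ∀z (Rxy ∧ Rxz → ∃w (Ryw ∧ Rzw)) validates the schema.
Frame condition: ∀x ∀y ∀z (Rxy ∧ Rxz → ∃w (Ryw ∧ Rzw)).

convergence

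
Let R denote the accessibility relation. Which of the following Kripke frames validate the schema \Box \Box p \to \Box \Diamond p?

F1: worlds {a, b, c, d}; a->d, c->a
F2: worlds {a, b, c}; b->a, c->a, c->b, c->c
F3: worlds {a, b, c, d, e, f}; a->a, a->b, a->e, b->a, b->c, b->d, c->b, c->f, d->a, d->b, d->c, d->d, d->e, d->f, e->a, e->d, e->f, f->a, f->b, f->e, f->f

This is the axiom for a generalized confluence (Geach) condition; its first-order frame correspondent is \forall x \forall z (xRz \to \exists w (x R^2 w \wedge zRw)).
F1: fails — aRd but no w with aR²w and dRw.
F2: fails — bRa but no w with bR²w and aRw.
F3: ✓.

F3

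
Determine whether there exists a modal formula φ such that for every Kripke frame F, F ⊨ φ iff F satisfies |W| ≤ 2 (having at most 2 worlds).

If a class were modally definable it would be closed under disjoint unions (Goldblatt–Thomason).
Any modal formula valid on each of 3 disjoint one-world frames is valid on their disjoint union (validity is preserved under disjoint unions). Each one-world frame has |W|=1≤2, but the union has |W|=3.
So no modal formula (or set of formulas) defines exactly the |W|≤2 frames.

Not modally definable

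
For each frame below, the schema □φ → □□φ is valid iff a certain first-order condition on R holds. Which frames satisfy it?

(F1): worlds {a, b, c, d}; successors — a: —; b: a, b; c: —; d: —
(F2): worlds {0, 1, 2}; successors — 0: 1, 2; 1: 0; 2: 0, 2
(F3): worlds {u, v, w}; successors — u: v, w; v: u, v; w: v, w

Frame correspondent (Sahlqvist): ∀x ∀y ∀z (Rxy ∧ Ryz → Rxz) — i.e. transitivity.
(F1): holds.
(F2): fails — R10 and R02 but not R12.
(F3): fails — Ruv and Rvu but not Ruu.
Valid on: (F1).

(F1)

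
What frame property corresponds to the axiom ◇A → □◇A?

Suppose ◇A→□◇A is valid. Take Rxy, Rxz and set V(A)={y}. Then ◇A at x, so □◇A at x, so ◇A at z, so some w with Rzw has A; w=y, i.e. Rzy. By symmetry of the argument, Ryz.

the Euclidean property: ∀x ∀y ∀z (Rxy ∧ Rxz → Ryz)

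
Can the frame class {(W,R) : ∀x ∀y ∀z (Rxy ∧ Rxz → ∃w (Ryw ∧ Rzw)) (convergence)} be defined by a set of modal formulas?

Yes: it is convergence, defined by the .2 schema ◇□q → □◇q.

Yes — defined by ◇□q → □◇q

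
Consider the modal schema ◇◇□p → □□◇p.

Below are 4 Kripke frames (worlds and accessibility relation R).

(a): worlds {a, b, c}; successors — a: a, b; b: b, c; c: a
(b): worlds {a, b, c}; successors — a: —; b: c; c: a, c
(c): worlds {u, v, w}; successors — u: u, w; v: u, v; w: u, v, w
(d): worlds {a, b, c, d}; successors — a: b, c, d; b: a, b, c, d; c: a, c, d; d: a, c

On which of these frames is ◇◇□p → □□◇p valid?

(c), (d)

The schema corresponds to a generalized confluence (Geach) condition: ∀x ∀y ∀z ((xR²y ∧ xR²z) → ∃w (yRw ∧ zRw)).
(a): fails — aR²b, aR²c but no w with bRw and cRw.
(b): fails — bR²a, bR²a but no w with aRw and aRw.
(c): condition met.
(d): condition met.
Valid on: (c), (d).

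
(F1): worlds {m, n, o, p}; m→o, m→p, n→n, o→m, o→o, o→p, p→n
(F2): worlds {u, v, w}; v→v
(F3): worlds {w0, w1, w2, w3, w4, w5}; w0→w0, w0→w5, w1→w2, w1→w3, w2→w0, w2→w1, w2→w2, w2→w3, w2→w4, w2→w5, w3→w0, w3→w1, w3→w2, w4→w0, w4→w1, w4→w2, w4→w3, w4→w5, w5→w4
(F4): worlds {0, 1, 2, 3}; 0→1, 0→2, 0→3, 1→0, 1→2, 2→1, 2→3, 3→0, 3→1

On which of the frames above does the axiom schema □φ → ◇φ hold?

(F1), (F3), (F4)

This is the axiom for seriality; its first-order frame correspondent is ∀x ∃y Rxy.
(F1): condition met.
(F2): fails — world u has no successor.
(F3): condition met.
(F4): condition met.
Valid on: (F1), (F3), (F4).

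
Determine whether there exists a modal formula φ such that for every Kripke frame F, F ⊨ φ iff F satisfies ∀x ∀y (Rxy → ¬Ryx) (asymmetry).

No

Any modally definable frame class is closed under surjective bounded morphisms.
The 4-cycle (worlds w0,w1,w2,w3 with w0→w1→w2→w3→w0) is asymmetric. Mapping every world to a single reflexive point • is a surjective bounded morphism, and the reflexive point is not asymmetric (R•• but asymmetry requires ¬R••).
So the class is not modally definable.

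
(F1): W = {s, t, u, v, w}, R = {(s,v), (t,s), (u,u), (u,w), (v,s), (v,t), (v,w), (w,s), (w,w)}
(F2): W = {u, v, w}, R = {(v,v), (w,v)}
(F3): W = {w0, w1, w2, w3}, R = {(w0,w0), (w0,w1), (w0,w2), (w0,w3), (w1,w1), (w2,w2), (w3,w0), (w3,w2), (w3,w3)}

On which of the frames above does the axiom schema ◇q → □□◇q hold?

(F2)

Frame correspondent (Sahlqvist): ∀x ∀y ∀z ((xRy ∧ xR²z) → ∃w (y = w ∧ zRw)) — i.e. a generalized confluence (Geach) condition.
(F1): fails — sRv, sR²t but no w* with v=w* and tRw*.
(F2): condition met.
(F3): fails — w0Rw0, w0R²w1 but no w with w0=w and w1Rw.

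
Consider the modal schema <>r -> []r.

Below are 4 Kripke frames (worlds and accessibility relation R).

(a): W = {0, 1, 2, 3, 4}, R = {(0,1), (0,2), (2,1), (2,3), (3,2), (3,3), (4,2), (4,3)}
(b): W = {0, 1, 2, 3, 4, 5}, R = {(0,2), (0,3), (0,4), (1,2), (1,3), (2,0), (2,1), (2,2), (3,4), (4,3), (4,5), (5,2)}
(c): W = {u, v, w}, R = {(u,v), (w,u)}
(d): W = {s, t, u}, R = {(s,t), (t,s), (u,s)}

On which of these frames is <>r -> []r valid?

(c), (d)

The schema corresponds to partial functionality: forall x forall y forall z (Rxy & Rxz -> y = z).
(a): fails — 0 sees both 1 and 2.
(b): fails — 0 sees both 2 and 3.
(c): satisfies the condition.
(d): satisfies the condition.
Valid on: (c), (d).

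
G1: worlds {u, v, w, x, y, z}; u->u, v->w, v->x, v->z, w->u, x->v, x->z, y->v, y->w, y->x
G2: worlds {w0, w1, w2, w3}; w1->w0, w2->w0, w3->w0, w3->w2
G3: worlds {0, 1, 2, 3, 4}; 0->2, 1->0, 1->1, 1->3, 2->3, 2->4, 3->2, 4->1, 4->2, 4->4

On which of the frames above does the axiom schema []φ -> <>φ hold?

This is the axiom for seriality; its first-order frame correspondent is forall x exists y Rxy.
G1: fails — world z has no successor.
G2: fails — world w0 has no successor.
G3: satisfies the condition.

G3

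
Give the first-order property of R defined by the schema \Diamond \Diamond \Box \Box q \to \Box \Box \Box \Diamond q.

This is a Sahlqvist (Geach-type) schema ◇^2□^2q → □^3◇^1q.
Minimal-valuation argument: fix x; take any y with xR^2y and any z with xR^3z. Set V(q) to the set of worlds R-reachable from y in exactly 2 steps. Then □^2q holds at y, so the antecedent holds at x; validity forces ◇^1q at z, giving a w with zR^1w and yR^2w.
First-order correspondent: \forall x \forall y \forall z ((x R^2 y \wedge x R^3 z) \to \exists w (y R^2 w \wedge zRw)).

\forall x \forall y \forall z ((x R^2 y \wedge x R^3 z) \to \exists w (y R^2 w \wedge zRw))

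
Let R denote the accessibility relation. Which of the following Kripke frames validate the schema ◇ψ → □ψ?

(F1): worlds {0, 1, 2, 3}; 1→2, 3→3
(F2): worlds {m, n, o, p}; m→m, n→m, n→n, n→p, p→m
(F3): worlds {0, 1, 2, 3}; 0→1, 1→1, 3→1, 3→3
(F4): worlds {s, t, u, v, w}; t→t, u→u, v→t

Frame correspondent (Sahlqvist): ∀x ∀y ∀z (Rxy ∧ Rxz → y = z) — i.e. partial functionality.
(F1): ✓.
(F2): fails — n sees both m and n.
(F3): fails — 3 sees both 1 and 3.
(F4): ✓.
Valid on: (F1), (F4).

(F1), (F4)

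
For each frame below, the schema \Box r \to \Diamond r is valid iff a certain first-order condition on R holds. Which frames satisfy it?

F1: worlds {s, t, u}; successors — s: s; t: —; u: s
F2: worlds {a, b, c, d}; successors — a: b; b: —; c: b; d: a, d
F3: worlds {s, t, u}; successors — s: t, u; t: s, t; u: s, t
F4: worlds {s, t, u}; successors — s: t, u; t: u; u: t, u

The schema corresponds to seriality: \forall x \exists y Rxy.
F1: fails — world t has no successor.
F2: fails — world b has no successor.
F3: satisfies the condition.
F4: satisfies the condition.

F3, F4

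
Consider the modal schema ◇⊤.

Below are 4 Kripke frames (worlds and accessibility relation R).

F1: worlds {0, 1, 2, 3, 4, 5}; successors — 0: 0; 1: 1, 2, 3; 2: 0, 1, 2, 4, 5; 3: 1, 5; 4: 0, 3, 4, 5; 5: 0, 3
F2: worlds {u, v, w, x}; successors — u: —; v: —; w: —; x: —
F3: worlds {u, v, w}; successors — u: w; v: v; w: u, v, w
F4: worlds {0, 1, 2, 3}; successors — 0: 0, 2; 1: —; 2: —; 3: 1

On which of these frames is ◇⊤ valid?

F1, F3

The schema corresponds to seriality: ∀x ∃y Rxy.
F1: satisfies the condition.
F2: fails — world u has no successor.
F3: satisfies the condition.
F4: fails — world 1 has no successor.
Valid on: F1, F3.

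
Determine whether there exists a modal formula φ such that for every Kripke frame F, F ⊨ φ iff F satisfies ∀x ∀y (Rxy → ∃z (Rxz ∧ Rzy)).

The condition is density. A defining modal formula is □□p → □p.
Suppose □□p→□p is valid. Take Rxy and set V(p)={w : xR²w}. Then □□p at x, so □p at x, so p at y, i.e. ∃z(Rxz∧Rzy).

Definable; □□p → □p defines it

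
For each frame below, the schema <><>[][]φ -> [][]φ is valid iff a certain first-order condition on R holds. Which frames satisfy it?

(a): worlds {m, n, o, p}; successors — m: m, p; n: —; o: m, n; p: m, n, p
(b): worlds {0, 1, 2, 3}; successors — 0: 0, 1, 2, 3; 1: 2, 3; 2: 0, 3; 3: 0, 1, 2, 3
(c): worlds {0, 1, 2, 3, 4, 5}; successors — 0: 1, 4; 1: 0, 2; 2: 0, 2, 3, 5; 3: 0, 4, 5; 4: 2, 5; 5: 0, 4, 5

(b)

The schema corresponds to a generalized confluence (Geach) condition: forall x forall y forall z ((x R^2 y & x R^2 z) -> exists w (y R^2 w & z = w)).
(a): fails — mR²n, mR²m but no w with nR²w and m=w.
(b): condition met.
(c): fails — 1R²0, 1R²1 but no w with 0R²w and 1=w.
Valid on: (b).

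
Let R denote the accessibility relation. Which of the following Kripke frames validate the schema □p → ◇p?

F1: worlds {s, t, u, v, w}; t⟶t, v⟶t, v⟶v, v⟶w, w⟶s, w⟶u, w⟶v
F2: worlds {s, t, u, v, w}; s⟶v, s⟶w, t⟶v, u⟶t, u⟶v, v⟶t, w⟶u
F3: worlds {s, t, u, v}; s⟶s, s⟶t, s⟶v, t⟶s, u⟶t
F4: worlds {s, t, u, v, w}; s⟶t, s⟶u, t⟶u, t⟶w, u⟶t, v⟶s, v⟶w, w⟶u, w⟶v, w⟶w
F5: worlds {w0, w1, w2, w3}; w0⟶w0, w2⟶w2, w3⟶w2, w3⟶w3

This is the axiom for seriality; its first-order frame correspondent is ∀x ∃y Rxy.
F1: fails — world s has no successor.
F2: condition met.
F3: fails — world v has no successor.
F4: condition met.
F5: fails — world w1 has no successor.
Valid on: F2, F4.

F2, F4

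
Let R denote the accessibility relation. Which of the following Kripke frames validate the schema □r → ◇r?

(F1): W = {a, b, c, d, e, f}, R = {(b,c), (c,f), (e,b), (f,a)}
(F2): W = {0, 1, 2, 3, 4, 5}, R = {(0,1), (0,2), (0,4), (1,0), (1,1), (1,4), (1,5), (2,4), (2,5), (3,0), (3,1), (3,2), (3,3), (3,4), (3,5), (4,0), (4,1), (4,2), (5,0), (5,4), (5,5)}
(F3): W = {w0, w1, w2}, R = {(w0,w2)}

The schema corresponds to seriality: ∀x ∃y Rxy.
(F1): fails — world a has no successor.
(F2): condition met.
(F3): fails — world w1 has no successor.

(F2)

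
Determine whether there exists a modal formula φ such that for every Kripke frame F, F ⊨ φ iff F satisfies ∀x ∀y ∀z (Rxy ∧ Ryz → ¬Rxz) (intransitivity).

No

Any modally definable frame class is closed under surjective bounded morphisms.
The 5-cycle (worlds s,t,u,v,w with s→t→u→v→w→s) is intransitive. Mapping every world to a single reflexive point • is a surjective bounded morphism; the reflexive point is not intransitive (R••∧R•• but R••).
Hence intransitivity is not modally definable.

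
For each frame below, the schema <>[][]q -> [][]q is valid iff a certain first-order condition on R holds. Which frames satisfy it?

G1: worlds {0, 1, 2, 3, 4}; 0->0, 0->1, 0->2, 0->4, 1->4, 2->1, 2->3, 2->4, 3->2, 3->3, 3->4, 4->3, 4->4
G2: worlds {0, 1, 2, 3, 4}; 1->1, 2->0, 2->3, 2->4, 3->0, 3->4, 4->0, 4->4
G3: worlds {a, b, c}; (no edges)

G3

The schema corresponds to a generalized confluence (Geach) condition: forall x forall y forall z ((xRy & x R^2 z) -> exists w (y R^2 w & z = w)).
G1: fails — 0R1, 0R²0 but no w with 1R²w and 0=w.
G2: fails — 2R0, 2R²0 but no w with 0R²w and 0=w.
G3: ✓.
Valid on: G3.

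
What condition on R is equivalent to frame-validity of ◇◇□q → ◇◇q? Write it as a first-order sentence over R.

∀x ∀y (xR²y → ∃w (yRw ∧ xR²w))

This is a Sahlqvist (Geach-type) schema ◇^2□^1q → □^0◇^2q.
First-order correspondent: ∀x ∀y (xR²y → ∃w (yRw ∧ xR²w)).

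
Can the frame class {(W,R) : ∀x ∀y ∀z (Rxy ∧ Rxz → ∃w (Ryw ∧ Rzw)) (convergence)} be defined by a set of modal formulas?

Definable; ◇□p → □◇p defines it

This is a Sahlqvist condition; the .2 axiom ◇□p → □◇p defines it.
Suppose ◇□p→□◇p is valid. Take Rxy, Rxz and set V(p)={w : Ryw}. Then □p at y so ◇□p at x, so □◇p at x, so ◇p at z, giving w with Rzw and Ryw.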